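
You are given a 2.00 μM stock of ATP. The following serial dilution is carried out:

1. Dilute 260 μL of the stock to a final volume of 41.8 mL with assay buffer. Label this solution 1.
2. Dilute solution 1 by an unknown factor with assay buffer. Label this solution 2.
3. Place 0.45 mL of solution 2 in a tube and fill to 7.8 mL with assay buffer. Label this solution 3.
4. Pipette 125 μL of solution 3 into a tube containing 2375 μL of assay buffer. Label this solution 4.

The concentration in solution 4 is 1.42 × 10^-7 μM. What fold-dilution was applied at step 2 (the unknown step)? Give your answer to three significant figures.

253-fold

Step 1: 260 μL brought to 41.8 mL → factor 41800/260 = 160.77
Step 2: unknown factor x
Step 3: 0.45 mL brought to 7.8 mL → factor 7.8/0.45 = 17.333
Step 4: 125 μL + 2375 μL = 2500 μL total → factor 2500/125 = 20
Product of known-step factors = 55733
Overall factor = 2.00 μM / (1.42 × 10^-7 μM) = 1.4085 × 10^7
x = 1.4085 × 10^7 / 55733 = 253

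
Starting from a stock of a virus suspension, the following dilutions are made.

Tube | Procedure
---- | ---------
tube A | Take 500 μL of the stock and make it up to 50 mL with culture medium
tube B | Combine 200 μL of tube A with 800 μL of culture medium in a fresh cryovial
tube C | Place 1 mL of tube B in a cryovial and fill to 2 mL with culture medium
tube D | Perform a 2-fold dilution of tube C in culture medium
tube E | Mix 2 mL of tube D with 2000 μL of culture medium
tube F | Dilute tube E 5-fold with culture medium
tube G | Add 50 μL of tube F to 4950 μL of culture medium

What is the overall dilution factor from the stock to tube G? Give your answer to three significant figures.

Step 1: 500 μL brought to 50 mL → factor 50000/500 = 100
Step 2: 200 μL + 800 μL = 1000 μL total → factor 1000/200 = 5
Step 3: 1 mL brought to 2 mL → factor 2/1 = 2
Step 4: 2-fold → factor 2
Step 5: 2 mL + 2000 μL = 4 mL total → factor 4/2 = 2
Step 6: 5-fold → factor 5
Step 7: 50 μL + 4950 μL = 5000 μL total → factor 5000/50 = 100
Overall dilution factor = 100 × 5 × 2 × 2 × 2 × 5 × 100 = 2 × 10^6

2.00 × 10^6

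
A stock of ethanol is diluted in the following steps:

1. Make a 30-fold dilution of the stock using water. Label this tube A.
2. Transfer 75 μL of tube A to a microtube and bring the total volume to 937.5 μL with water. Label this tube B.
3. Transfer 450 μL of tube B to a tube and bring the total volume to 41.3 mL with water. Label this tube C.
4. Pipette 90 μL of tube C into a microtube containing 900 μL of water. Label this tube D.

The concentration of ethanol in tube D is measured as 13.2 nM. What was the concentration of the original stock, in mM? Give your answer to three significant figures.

Step 1: 30-fold → factor 30
Step 2: 75 μL brought to 937.5 μL → factor 937.5/75 = 12.5
Step 3: 450 μL brought to 41.3 mL → factor 41300/450 = 91.778
Step 4: 90 μL + 900 μL = 990 μL total → factor 990/90 = 11
Overall dilution factor = 30 × 12.5 × 91.778 × 11 = 3.7858 × 10^5
Stock = 13.2 nM × 3.7858 × 10^5 = 4.997 × 10^6 nM = 5.00 mM

5.00 mM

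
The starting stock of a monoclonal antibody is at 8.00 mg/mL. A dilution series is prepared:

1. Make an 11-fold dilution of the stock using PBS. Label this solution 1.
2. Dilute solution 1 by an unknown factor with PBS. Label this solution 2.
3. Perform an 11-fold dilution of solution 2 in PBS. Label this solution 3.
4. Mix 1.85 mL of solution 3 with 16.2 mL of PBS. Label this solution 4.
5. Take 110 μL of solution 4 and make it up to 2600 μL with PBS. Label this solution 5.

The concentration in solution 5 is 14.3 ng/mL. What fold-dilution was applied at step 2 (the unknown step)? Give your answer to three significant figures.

20.0-fold

Step 1: 11-fold → factor 11
Step 2: unknown factor x
Step 3: 11-fold → factor 11
Step 4: 1.85 mL + 16.2 mL = 18.05 mL total → factor 18.05/1.85 = 9.7568
Step 5: 110 μL brought to 2600 μL → factor 2600/110 = 23.636
Product of known-step factors = 27904
Overall factor = 8.00 mg/mL / (14.3 ng/mL) = 5.5944 × 10^5
x = 5.5944 × 10^5 / 27904 = 20.0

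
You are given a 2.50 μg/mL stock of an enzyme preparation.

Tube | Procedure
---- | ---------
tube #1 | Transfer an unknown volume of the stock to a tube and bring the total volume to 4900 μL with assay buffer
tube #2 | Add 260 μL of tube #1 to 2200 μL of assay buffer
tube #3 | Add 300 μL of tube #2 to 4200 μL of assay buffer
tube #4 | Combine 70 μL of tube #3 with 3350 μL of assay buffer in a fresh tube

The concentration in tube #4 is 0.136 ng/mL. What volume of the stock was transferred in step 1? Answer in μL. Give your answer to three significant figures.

1.85 × 10^3 μL

Step 1: v brought to 4900 μL → factor = 4900 μL/v
Step 2: 260 μL + 2200 μL = 2460 μL total → factor 2460/260 = 9.4615
Step 3: 300 μL + 4200 μL = 4500 μL total → factor 4500/300 = 15
Step 4: 70 μL + 3350 μL = 3420 μL total → factor 3420/70 = 48.857
Product of known-step factors = 6934
Overall factor = 2.50 μg/mL / (0.136 ng/mL) = 18382
Step-1 factor = 18382 / 6934 = 2.6511
v = 4900 μL / 2.6511 = 1.85 × 10^3 μL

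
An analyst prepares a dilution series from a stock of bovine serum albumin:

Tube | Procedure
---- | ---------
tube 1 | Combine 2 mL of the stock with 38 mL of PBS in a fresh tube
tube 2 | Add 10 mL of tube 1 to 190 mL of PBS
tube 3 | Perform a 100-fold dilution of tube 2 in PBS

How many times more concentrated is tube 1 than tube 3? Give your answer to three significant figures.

2.00 × 10^3

Step 1: 2 mL + 38 mL = 40 mL total → factor 40/2 = 20
Step 2: 10 mL + 190 mL = 200 mL total → factor 200/10 = 20
Step 3: 100-fold → factor 100
Dilution factor to tube 1 = 20; to tube 3 = 40000
[tube 1]/[tube 3] = (factor to tube 3)/(factor to tube 1) = 40000/20 = 2.00 × 10^3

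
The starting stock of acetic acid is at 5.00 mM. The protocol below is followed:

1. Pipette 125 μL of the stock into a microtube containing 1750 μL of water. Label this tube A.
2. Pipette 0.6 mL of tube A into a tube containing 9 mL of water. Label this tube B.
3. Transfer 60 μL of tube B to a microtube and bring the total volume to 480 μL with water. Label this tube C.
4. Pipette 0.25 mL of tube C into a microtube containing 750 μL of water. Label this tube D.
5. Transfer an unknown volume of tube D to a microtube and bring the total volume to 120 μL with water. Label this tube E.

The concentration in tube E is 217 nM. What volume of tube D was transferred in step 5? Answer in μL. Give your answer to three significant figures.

Step 1: 125 μL + 1750 μL = 1875 μL total → factor 1875/125 = 15
Step 2: 0.6 mL + 9 mL = 9.6 mL total → factor 9.6/0.6 = 16
Step 3: 60 μL brought to 480 μL → factor 480/60 = 8
Step 4: 0.25 mL + 750 μL = 1 mL total → factor 1/0.25 = 4
Step 5: v brought to 120 μL → factor = 120 μL/v
Product of known-step factors = 7680
Overall factor = 5.00 mM / (217 nM) = 23041
Step-5 factor = 23041 / 7680 = 3.0002
v = 120 μL / 3.0002 = 40.0 μL

40.0 μL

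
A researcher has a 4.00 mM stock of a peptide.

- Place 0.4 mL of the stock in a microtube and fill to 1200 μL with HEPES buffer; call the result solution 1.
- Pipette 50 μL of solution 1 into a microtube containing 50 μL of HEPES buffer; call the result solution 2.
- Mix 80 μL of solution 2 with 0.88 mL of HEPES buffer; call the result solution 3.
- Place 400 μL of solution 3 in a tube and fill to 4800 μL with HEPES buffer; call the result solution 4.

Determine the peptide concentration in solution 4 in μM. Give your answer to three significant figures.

4.63 μM

Step 1: 0.4 mL brought to 1200 μL → factor 1.2/0.4 = 3
Step 2: 50 μL + 50 μL = 100 μL total → factor 100/50 = 2
Step 3: 80 μL + 0.88 mL = 960 μL total → factor 960/80 = 12
Step 4: 400 μL brought to 4800 μL → factor 4800/400 = 12
Overall dilution factor = 3 × 2 × 12 × 12 = 864
Final = 4.00 mM / 864 = 0.004630 mM = 4.63 μM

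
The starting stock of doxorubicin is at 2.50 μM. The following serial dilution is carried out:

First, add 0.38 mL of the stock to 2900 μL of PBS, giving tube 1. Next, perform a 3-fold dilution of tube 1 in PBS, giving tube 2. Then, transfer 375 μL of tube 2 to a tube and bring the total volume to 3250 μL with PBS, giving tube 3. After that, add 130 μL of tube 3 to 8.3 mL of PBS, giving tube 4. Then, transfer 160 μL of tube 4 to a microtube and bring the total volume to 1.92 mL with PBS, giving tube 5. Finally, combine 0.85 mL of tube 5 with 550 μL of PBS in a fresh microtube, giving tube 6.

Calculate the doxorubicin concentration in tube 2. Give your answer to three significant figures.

Step 1: 0.38 mL + 2900 μL = 3.28 mL total → factor 3.28/0.38 = 8.6316
Step 2: 3-fold → factor 3
Dilution factor through tube 2 = 8.6316 × 3 = 25.895
[tube 2] = 2.50 μM / 25.895 = 0.0965 μM

0.0965 μM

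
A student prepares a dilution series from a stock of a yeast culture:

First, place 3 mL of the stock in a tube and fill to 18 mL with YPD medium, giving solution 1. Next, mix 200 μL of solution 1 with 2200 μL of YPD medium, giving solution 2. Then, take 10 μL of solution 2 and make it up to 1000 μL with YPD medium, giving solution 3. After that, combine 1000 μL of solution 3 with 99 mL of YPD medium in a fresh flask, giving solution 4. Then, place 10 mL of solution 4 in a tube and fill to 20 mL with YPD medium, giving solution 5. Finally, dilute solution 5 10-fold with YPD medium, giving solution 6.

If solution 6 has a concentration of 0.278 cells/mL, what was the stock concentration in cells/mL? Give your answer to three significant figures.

4.00 × 10^6 cells/mL

Step 1: 3 mL brought to 18 mL → factor 18/3 = 6
Step 2: 200 μL + 2200 μL = 2400 μL total → factor 2400/200 = 12
Step 3: 10 μL brought to 1000 μL → factor 1000/10 = 100
Step 4: 1000 μL + 99 mL = 1 × 10^5 μL total → factor 1 × 10^5/1000 = 100
Step 5: 10 mL brought to 20 mL → factor 20/10 = 2
Step 6: 10-fold → factor 10
Overall dilution factor = 6 × 12 × 100 × 100 × 2 × 10 = 1.44 × 10^7
Stock = 0.278 cells/mL × 1.44 × 10^7 = 4.00 × 10^6 cells/mL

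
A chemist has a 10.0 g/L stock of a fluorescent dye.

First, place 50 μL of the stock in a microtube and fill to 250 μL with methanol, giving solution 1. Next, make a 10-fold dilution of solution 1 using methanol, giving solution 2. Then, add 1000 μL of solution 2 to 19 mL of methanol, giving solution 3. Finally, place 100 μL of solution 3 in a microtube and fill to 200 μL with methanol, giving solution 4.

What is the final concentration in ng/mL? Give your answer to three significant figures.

Step 1: 50 μL brought to 250 μL → factor 250/50 = 5
Step 2: 10-fold → factor 10
Step 3: 1000 μL + 19 mL = 20000 μL total → factor 20000/1000 = 20
Step 4: 100 μL brought to 200 μL → factor 200/100 = 2
Overall dilution factor = 5 × 10 × 20 × 2 = 2000
Final = 10.0 g/L / 2000 = 0.005000 g/L = 5.00 × 10^3 ng/mL

5.00 × 10^3 ng/mL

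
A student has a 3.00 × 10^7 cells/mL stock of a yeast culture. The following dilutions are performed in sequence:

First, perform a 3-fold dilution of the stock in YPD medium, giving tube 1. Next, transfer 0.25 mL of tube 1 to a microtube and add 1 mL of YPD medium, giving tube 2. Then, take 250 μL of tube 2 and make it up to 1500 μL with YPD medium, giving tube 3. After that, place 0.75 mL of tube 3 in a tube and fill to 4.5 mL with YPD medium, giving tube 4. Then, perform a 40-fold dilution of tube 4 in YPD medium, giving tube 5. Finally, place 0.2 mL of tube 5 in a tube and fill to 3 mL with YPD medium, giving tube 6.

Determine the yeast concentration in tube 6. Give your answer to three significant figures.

92.6 cells/mL

Step 1: 3-fold → factor 3
Step 2: 0.25 mL + 1 mL = 1.25 mL total → factor 1.25/0.25 = 5
Step 3: 250 μL brought to 1500 μL → factor 1500/250 = 6
Step 4: 0.75 mL brought to 4.5 mL → factor 4.5/0.75 = 6
Step 5: 40-fold → factor 40
Step 6: 0.2 mL brought to 3 mL → factor 3/0.2 = 15
Overall dilution factor = 3 × 5 × 6 × 6 × 40 × 15 = 3.24 × 10^5
Final = 3.00 × 10^7 cells/mL / 3.24 × 10^5 = 92.6 cells/mL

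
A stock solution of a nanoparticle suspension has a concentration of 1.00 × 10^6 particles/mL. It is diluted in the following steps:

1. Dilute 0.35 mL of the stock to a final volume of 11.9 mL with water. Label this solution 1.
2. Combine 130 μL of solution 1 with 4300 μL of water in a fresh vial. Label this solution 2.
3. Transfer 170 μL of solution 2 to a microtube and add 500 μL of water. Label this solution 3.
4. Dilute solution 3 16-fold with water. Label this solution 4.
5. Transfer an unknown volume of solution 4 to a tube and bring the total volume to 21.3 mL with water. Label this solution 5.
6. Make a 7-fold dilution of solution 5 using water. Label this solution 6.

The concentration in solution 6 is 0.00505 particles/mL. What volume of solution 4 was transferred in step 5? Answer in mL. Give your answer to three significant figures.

0.0550 mL

Step 1: 0.35 mL brought to 11.9 mL → factor 11.9/0.35 = 34
Step 2: 130 μL + 4300 μL = 4430 μL total → factor 4430/130 = 34.077
Step 3: 170 μL + 500 μL = 670 μL total → factor 670/170 = 3.9412
Step 4: 16-fold → factor 16
Step 5: v brought to 21.3 mL → factor = 21.3 mL/v
Step 6: 7-fold → factor 7
Product of known-step factors = 5.1143 × 10^5
Overall factor = 1.00 × 10^6 particles/mL / (0.00505 particles/mL) = 1.9802 × 10^8
Step-5 factor = 1.9802 × 10^8 / 5.1143 × 10^5 = 387.19
v = 21.3 mL / 387.19 = 0.0550 mL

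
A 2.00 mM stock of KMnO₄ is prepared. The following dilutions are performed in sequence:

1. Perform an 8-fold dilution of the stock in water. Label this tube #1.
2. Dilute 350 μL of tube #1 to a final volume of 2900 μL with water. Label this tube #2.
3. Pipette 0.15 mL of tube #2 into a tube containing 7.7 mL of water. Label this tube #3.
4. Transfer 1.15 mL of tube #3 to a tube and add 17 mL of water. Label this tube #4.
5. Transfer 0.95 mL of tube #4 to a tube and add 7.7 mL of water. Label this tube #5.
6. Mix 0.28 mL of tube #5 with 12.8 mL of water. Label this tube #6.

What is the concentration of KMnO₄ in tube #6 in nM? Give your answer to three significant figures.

Step 1: 8-fold → factor 8
Step 2: 350 μL brought to 2900 μL → factor 2900/350 = 8.2857
Step 3: 0.15 mL + 7.7 mL = 7.85 mL total → factor 7.85/0.15 = 52.333
Step 4: 1.15 mL + 17 mL = 18.15 mL total → factor 18.15/1.15 = 15.783
Step 5: 0.95 mL + 7.7 mL = 8.65 mL total → factor 8.65/0.95 = 9.1053
Step 6: 0.28 mL + 12.8 mL = 13.08 mL total → factor 13.08/0.28 = 46.714
Overall dilution factor = 8 × 8.2857 × 52.333 × 15.783 × 9.1053 × 46.714 = 2.3287 × 10^7
Final = 2.00 mM / 2.3287 × 10^7 = 8.588 × 10^-8 mM = 0.0859 nM

0.0859 nM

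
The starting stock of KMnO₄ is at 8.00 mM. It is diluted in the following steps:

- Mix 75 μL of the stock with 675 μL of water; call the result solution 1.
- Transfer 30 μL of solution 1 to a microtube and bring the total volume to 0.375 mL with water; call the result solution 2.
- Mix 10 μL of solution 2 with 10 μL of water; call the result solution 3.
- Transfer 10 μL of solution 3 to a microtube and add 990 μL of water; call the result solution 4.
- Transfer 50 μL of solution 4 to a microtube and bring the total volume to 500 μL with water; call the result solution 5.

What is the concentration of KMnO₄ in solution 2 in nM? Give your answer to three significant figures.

Step 1: 75 μL + 675 μL = 750 μL total → factor 750/75 = 10
Step 2: 30 μL brought to 0.375 mL → factor 375/30 = 12.5
Dilution factor through solution 2 = 10 × 12.5 = 125
[solution 2] = 8.00 mM / 125 = 0.06400 mM = 6.40 × 10^4 nM

6.40 × 10^4 nM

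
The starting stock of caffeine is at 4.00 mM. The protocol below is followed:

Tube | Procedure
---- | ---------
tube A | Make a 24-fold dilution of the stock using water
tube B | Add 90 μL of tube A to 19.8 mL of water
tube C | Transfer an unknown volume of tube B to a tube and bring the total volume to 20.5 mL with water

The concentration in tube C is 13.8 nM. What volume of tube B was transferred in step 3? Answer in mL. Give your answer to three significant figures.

0.375 mL

Step 1: 24-fold → factor 24
Step 2: 90 μL + 19.8 mL = 19890 μL total → factor 19890/90 = 221
Step 3: v brought to 20.5 mL → factor = 20.5 mL/v
Product of known-step factors = 5304
Overall factor = 4.00 mM / (13.8 nM) = 2.8986 × 10^5
Step-3 factor = 2.8986 × 10^5 / 5304 = 54.648
v = 20.5 mL / 54.648 = 0.375 mL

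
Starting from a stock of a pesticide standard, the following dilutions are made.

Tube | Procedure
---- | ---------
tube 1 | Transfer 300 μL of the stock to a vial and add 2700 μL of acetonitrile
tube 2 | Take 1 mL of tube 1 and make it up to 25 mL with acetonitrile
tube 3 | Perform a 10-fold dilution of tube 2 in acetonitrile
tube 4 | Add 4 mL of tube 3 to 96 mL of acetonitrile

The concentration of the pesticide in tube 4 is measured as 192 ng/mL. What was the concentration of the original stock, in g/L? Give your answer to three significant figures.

12.0 g/L

Step 1: 300 μL + 2700 μL = 3000 μL total → factor 3000/300 = 10
Step 2: 1 mL brought to 25 mL → factor 25/1 = 25
Step 3: 10-fold → factor 10
Step 4: 4 mL + 96 mL = 100 mL total → factor 100/4 = 25
Overall dilution factor = 10 × 25 × 10 × 25 = 62500
Stock = 192 ng/mL × 62500 = 1.200 × 10^7 ng/mL = 12.0 g/L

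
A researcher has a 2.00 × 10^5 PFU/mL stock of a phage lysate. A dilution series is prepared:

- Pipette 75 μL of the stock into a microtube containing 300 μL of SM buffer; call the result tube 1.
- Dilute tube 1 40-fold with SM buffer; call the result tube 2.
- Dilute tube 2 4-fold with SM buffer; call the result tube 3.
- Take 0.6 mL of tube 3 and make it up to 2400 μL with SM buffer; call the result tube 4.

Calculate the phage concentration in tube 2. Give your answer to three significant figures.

1.00 × 10^3 PFU/mL

Step 1: 75 μL + 300 μL = 375 μL total → factor 375/75 = 5
Step 2: 40-fold → factor 40
Dilution factor through tube 2 = 5 × 40 = 200
[tube 2] = 2.00 × 10^5 PFU/mL / 200 = 1.00 × 10^3 PFU/mL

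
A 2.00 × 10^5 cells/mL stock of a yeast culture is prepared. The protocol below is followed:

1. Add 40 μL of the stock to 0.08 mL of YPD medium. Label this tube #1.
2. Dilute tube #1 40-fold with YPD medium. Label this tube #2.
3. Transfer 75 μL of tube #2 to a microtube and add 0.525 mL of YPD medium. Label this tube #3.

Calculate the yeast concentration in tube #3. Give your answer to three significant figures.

208 cells/mL

Step 1: 40 μL + 0.08 mL = 120 μL total → factor 120/40 = 3
Step 2: 40-fold → factor 40
Step 3: 75 μL + 0.525 mL = 600 μL total → factor 600/75 = 8
Dilution factor through tube #3 = 3 × 40 × 8 = 960
[tube #3] = 2.00 × 10^5 cells/mL / 960 = 208 cells/mL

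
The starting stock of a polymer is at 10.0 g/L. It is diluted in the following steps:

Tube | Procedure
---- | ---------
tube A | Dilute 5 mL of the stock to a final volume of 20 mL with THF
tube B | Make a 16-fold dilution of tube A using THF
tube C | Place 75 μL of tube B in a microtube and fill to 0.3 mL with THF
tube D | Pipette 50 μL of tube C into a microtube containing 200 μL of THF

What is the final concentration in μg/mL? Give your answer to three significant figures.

Step 1: 5 mL brought to 20 mL → factor 20/5 = 4
Step 2: 16-fold → factor 16
Step 3: 75 μL brought to 0.3 mL → factor 300/75 = 4
Step 4: 50 μL + 200 μL = 250 μL total → factor 250/50 = 5
Overall dilution factor = 4 × 16 × 4 × 5 = 1280
Final = 10.0 g/L / 1280 = 0.007812 g/L = 7.81 μg/mL

7.81 μg/mL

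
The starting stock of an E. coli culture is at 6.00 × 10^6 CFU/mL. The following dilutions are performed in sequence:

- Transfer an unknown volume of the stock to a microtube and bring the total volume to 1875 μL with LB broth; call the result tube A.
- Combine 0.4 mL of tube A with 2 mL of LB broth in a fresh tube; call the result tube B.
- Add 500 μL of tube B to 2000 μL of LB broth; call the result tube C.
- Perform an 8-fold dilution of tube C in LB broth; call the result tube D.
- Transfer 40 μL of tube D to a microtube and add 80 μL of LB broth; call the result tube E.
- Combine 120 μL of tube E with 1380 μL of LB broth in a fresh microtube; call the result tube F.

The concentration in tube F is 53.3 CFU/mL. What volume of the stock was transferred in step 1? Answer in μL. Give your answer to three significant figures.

Step 1: v brought to 1875 μL → factor = 1875 μL/v
Step 2: 0.4 mL + 2 mL = 2.4 mL total → factor 2.4/0.4 = 6
Step 3: 500 μL + 2000 μL = 2500 μL total → factor 2500/500 = 5
Step 4: 8-fold → factor 8
Step 5: 40 μL + 80 μL = 120 μL total → factor 120/40 = 3
Step 6: 120 μL + 1380 μL = 1500 μL total → factor 1500/120 = 12.5
Product of known-step factors = 9000
Overall factor = 6.00 × 10^6 CFU/mL / (53.3 CFU/mL) = 1.1257 × 10^5
Step-1 factor = 1.1257 × 10^5 / 9000 = 12.508
v = 1875 μL / 12.508 = 150 μL

150 μL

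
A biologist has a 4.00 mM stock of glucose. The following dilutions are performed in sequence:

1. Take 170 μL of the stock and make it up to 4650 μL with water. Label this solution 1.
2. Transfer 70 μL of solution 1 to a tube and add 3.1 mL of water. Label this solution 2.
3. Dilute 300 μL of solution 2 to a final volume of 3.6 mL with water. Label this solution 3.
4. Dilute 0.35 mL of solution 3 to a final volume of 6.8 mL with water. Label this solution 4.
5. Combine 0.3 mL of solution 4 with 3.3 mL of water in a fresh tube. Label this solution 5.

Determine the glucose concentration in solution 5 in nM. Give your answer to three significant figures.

Step 1: 170 μL brought to 4650 μL → factor 4650/170 = 27.353
Step 2: 70 μL + 3.1 mL = 3170 μL total → factor 3170/70 = 45.286
Step 3: 300 μL brought to 3.6 mL → factor 3600/300 = 12
Step 4: 0.35 mL brought to 6.8 mL → factor 6.8/0.35 = 19.429
Step 5: 0.3 mL + 3.3 mL = 3.6 mL total → factor 3.6/0.3 = 12
Overall dilution factor = 27.353 × 45.286 × 12 × 19.429 × 12 = 3.4655 × 10^6
Final = 4.00 mM / 3.4655 × 10^6 = 1.154 × 10^-6 mM = 1.15 nM

1.15 nM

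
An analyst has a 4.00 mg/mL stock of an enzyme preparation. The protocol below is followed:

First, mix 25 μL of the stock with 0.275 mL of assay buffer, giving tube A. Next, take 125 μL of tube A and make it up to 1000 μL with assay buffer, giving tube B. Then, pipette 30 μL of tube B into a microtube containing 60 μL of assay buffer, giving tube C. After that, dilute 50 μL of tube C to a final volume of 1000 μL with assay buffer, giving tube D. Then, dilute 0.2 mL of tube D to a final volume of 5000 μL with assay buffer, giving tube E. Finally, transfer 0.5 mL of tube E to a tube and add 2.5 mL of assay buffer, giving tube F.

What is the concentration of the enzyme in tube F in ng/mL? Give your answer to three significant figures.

4.63 ng/mL

Step 1: 25 μL + 0.275 mL = 300 μL total → factor 300/25 = 12
Step 2: 125 μL brought to 1000 μL → factor 1000/125 = 8
Step 3: 30 μL + 60 μL = 90 μL total → factor 90/30 = 3
Step 4: 50 μL brought to 1000 μL → factor 1000/50 = 20
Step 5: 0.2 mL brought to 5000 μL → factor 5/0.2 = 25
Step 6: 0.5 mL + 2.5 mL = 3 mL total → factor 3/0.5 = 6
Overall dilution factor = 12 × 8 × 3 × 20 × 25 × 6 = 8.64 × 10^5
Final = 4.00 mg/mL / 8.64 × 10^5 = 4.630 × 10^-6 mg/mL = 4.63 ng/mL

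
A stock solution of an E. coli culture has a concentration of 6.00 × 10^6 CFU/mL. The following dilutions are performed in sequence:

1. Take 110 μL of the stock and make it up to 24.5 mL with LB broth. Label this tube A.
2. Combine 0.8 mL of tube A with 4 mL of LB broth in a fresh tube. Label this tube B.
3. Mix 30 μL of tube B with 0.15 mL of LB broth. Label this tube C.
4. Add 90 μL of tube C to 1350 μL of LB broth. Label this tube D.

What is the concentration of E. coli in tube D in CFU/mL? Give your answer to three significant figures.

Step 1: 110 μL brought to 24.5 mL → factor 24500/110 = 222.73
Step 2: 0.8 mL + 4 mL = 4.8 mL total → factor 4.8/0.8 = 6
Step 3: 30 μL + 0.15 mL = 180 μL total → factor 180/30 = 6
Step 4: 90 μL + 1350 μL = 1440 μL total → factor 1440/90 = 16
Overall dilution factor = 222.73 × 6 × 6 × 16 = 1.2829 × 10^5
Final = 6.00 × 10^6 CFU/mL / 1.2829 × 10^5 = 46.8 CFU/mL

46.8 CFU/mL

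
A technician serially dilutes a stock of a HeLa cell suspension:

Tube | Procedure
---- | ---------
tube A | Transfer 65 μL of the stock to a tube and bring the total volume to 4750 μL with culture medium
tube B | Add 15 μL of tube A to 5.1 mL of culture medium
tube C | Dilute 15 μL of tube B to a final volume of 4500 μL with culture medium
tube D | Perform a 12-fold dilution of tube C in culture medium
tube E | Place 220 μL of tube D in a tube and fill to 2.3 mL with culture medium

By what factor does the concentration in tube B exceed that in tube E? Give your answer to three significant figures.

Step 1: 65 μL brought to 4750 μL → factor 4750/65 = 73.077
Step 2: 15 μL + 5.1 mL = 5115 μL total → factor 5115/15 = 341
Step 3: 15 μL brought to 4500 μL → factor 4500/15 = 300
Step 4: 12-fold → factor 12
Step 5: 220 μL brought to 2.3 mL → factor 2300/220 = 10.455
Dilution factor to tube B = 24919; to tube E = 9.3787 × 10^8
[tube B]/[tube E] = (factor to tube E)/(factor to tube B) = 9.3787 × 10^8/24919 = 3.76 × 10^4

3.76 × 10^4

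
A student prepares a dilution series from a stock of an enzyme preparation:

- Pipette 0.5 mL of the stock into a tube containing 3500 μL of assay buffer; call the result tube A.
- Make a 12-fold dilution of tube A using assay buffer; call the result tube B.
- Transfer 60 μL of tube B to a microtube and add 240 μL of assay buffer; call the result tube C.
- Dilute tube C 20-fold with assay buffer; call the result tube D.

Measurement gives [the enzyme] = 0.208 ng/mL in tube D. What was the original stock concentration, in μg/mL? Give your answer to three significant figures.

Step 1: 0.5 mL + 3500 μL = 4 mL total → factor 4/0.5 = 8
Step 2: 12-fold → factor 12
Step 3: 60 μL + 240 μL = 300 μL total → factor 300/60 = 5
Step 4: 20-fold → factor 20
Overall dilution factor = 8 × 12 × 5 × 20 = 9600
Stock = 0.208 ng/mL × 9600 = 1997 ng/mL = 2.00 μg/mL

2.00 μg/mL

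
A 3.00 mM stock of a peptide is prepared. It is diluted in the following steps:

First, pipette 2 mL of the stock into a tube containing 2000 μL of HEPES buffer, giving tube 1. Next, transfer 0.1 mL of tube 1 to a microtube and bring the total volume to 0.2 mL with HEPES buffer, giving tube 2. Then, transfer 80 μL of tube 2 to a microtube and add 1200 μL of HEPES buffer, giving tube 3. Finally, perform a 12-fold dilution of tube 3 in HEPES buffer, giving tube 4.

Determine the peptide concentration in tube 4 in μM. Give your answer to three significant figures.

3.91 μM

Step 1: 2 mL + 2000 μL = 4 mL total → factor 4/2 = 2
Step 2: 0.1 mL brought to 0.2 mL → factor 0.2/0.1 = 2
Step 3: 80 μL + 1200 μL = 1280 μL total → factor 1280/80 = 16
Step 4: 12-fold → factor 12
Overall dilution factor = 2 × 2 × 16 × 12 = 768
Final = 3.00 mM / 768 = 0.003906 mM = 3.91 μM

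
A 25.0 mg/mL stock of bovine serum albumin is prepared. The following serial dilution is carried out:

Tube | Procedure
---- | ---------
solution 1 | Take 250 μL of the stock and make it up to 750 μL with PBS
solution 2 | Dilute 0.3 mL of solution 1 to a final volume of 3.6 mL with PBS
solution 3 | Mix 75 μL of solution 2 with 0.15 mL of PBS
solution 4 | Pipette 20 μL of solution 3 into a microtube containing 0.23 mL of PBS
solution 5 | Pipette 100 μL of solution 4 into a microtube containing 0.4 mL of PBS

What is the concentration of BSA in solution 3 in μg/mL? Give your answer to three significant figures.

231 μg/mL

Step 1: 250 μL brought to 750 μL → factor 750/250 = 3
Step 2: 0.3 mL brought to 3.6 mL → factor 3.6/0.3 = 12
Step 3: 75 μL + 0.15 mL = 225 μL total → factor 225/75 = 3
Dilution factor through solution 3 = 3 × 12 × 3 = 108
[solution 3] = 25.0 mg/mL / 108 = 0.2315 mg/mL = 231 μg/mL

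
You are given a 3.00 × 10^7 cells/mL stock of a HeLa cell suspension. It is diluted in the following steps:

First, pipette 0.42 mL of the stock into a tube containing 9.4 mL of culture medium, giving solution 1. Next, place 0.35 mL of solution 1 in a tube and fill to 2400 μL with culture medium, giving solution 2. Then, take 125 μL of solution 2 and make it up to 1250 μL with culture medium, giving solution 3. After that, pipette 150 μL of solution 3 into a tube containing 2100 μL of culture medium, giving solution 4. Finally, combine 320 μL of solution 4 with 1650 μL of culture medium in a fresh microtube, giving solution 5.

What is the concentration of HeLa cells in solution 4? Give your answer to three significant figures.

1.25 × 10^3 cells/mL

Step 1: 0.42 mL + 9.4 mL = 9.82 mL total → factor 9.82/0.42 = 23.381
Step 2: 0.35 mL brought to 2400 μL → factor 2.4/0.35 = 6.8571
Step 3: 125 μL brought to 1250 μL → factor 1250/125 = 10
Step 4: 150 μL + 2100 μL = 2250 μL total → factor 2250/150 = 15
Dilution factor through solution 4 = 23.381 × 6.8571 × 10 × 15 = 24049
[solution 4] = 3.00 × 10^7 cells/mL / 24049 = 1.25 × 10^3 cells/mL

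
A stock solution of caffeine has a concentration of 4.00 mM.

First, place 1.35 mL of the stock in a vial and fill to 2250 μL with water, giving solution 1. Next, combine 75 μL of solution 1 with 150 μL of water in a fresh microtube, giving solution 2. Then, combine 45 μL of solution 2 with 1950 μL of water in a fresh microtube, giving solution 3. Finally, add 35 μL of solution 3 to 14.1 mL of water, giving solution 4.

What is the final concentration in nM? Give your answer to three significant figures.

Step 1: 1.35 mL brought to 2250 μL → factor 2.25/1.35 = 1.6667
Step 2: 75 μL + 150 μL = 225 μL total → factor 225/75 = 3
Step 3: 45 μL + 1950 μL = 1995 μL total → factor 1995/45 = 44.333
Step 4: 35 μL + 14.1 mL = 14135 μL total → factor 14135/35 = 403.86
Overall dilution factor = 1.6667 × 3 × 44.333 × 403.86 = 89522
Final = 4.00 mM / 89522 = 4.468 × 10^-5 mM = 44.7 nM

44.7 nM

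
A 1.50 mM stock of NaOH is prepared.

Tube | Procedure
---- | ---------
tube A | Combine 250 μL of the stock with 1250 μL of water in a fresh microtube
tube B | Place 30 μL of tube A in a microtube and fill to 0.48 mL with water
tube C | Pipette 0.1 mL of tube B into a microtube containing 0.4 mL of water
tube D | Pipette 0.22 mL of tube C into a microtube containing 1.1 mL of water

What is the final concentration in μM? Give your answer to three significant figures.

Step 1: 250 μL + 1250 μL = 1500 μL total → factor 1500/250 = 6
Step 2: 30 μL brought to 0.48 mL → factor 480/30 = 16
Step 3: 0.1 mL + 0.4 mL = 0.5 mL total → factor 0.5/0.1 = 5
Step 4: 0.22 mL + 1.1 mL = 1.32 mL total → factor 1.32/0.22 = 6
Overall dilution factor = 6 × 16 × 5 × 6 = 2880
Final = 1.50 mM / 2880 = 0.0005208 mM = 0.521 μM

0.521 μM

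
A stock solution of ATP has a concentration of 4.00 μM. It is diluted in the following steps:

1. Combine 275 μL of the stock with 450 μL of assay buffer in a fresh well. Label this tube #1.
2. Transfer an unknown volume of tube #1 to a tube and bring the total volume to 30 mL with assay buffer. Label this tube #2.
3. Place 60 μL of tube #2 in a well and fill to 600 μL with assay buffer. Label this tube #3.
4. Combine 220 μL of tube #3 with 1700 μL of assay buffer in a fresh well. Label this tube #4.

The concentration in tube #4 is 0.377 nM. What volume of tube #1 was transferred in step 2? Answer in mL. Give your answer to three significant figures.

0.651 mL

Step 1: 275 μL + 450 μL = 725 μL total → factor 725/275 = 2.6364
Step 2: v brought to 30 mL → factor = 30 mL/v
Step 3: 60 μL brought to 600 μL → factor 600/60 = 10
Step 4: 220 μL + 1700 μL = 1920 μL total → factor 1920/220 = 8.7273
Product of known-step factors = 230.08
Overall factor = 4.00 μM / (0.377 nM) = 10610
Step-2 factor = 10610 / 230.08 = 46.114
v = 30 mL / 46.114 = 0.651 mL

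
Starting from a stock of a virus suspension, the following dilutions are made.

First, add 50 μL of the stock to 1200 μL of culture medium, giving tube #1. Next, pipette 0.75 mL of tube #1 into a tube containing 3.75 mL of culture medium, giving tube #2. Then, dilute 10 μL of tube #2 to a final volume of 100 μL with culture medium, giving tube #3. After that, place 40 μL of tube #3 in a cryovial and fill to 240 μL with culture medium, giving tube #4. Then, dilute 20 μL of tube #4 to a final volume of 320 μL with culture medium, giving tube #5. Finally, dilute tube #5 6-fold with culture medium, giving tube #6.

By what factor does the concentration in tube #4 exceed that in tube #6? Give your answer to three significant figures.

Step 1: 50 μL + 1200 μL = 1250 μL total → factor 1250/50 = 25
Step 2: 0.75 mL + 3.75 mL = 4.5 mL total → factor 4.5/0.75 = 6
Step 3: 10 μL brought to 100 μL → factor 100/10 = 10
Step 4: 40 μL brought to 240 μL → factor 240/40 = 6
Step 5: 20 μL brought to 320 μL → factor 320/20 = 16
Step 6: 6-fold → factor 6
Dilution factor to tube #4 = 9000; to tube #6 = 8.64 × 10^5
[tube #4]/[tube #6] = (factor to tube #6)/(factor to tube #4) = 8.64 × 10^5/9000 = 96.0

96.0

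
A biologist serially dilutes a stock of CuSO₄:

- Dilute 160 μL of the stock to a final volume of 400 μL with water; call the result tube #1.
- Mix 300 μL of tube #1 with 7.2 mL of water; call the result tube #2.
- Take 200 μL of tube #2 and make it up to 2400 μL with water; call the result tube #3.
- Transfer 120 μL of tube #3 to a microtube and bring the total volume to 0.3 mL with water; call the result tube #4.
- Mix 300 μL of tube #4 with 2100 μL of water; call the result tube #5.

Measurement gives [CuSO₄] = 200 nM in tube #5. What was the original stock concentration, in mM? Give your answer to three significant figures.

3.00 mM

Step 1: 160 μL brought to 400 μL → factor 400/160 = 2.5
Step 2: 300 μL + 7.2 mL = 7500 μL total → factor 7500/300 = 25
Step 3: 200 μL brought to 2400 μL → factor 2400/200 = 12
Step 4: 120 μL brought to 0.3 mL → factor 300/120 = 2.5
Step 5: 300 μL + 2100 μL = 2400 μL total → factor 2400/300 = 8
Overall dilution factor = 2.5 × 25 × 12 × 2.5 × 8 = 15000
Stock = 200 nM × 15000 = 3.000 × 10^6 nM = 3.00 mM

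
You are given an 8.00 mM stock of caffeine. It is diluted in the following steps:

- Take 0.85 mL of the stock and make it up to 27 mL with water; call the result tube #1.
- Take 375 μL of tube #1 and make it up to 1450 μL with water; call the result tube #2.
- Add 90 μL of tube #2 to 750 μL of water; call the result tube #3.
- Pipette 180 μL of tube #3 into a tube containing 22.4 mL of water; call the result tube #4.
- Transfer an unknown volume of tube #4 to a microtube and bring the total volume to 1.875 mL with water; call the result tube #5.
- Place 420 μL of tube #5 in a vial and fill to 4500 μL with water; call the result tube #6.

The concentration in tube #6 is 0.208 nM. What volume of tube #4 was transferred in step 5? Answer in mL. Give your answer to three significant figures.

0.0751 mL

Step 1: 0.85 mL brought to 27 mL → factor 27/0.85 = 31.765
Step 2: 375 μL brought to 1450 μL → factor 1450/375 = 3.8667
Step 3: 90 μL + 750 μL = 840 μL total → factor 840/90 = 9.3333
Step 4: 180 μL + 22.4 mL = 22580 μL total → factor 22580/180 = 125.44
Step 5: v brought to 1.875 mL → factor = 1.875 mL/v
Step 6: 420 μL brought to 4500 μL → factor 4500/420 = 10.714
Product of known-step factors = 1.5408 × 10^6
Overall factor = 8.00 mM / (0.208 nM) = 3.8462 × 10^7
Step-5 factor = 3.8462 × 10^7 / 1.5408 × 10^6 = 24.963
v = 1.875 mL / 24.963 = 0.0751 mL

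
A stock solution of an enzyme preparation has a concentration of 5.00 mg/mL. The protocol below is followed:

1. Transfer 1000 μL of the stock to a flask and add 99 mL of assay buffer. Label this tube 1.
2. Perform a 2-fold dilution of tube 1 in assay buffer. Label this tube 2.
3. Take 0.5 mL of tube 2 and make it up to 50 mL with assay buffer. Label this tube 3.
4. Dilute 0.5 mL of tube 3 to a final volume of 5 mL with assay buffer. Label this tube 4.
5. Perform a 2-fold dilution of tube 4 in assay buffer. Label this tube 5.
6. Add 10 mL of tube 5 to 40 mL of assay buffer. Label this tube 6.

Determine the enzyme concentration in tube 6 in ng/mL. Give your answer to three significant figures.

Step 1: 1000 μL + 99 mL = 1 × 10^5 μL total → factor 1 × 10^5/1000 = 100
Step 2: 2-fold → factor 2
Step 3: 0.5 mL brought to 50 mL → factor 50/0.5 = 100
Step 4: 0.5 mL brought to 5 mL → factor 5/0.5 = 10
Step 5: 2-fold → factor 2
Step 6: 10 mL + 40 mL = 50 mL total → factor 50/10 = 5
Overall dilution factor = 100 × 2 × 100 × 10 × 2 × 5 = 2 × 10^6
Final = 5.00 mg/mL / 2 × 10^6 = 2.500 × 10^-6 mg/mL = 2.50 ng/mL

2.50 ng/mL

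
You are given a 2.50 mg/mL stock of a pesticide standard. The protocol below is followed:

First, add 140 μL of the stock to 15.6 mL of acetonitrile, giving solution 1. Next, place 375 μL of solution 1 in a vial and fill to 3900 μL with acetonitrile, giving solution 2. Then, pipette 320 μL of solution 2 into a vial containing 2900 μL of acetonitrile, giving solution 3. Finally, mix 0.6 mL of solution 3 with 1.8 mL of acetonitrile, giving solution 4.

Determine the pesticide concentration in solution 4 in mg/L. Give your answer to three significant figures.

0.0531 mg/L

Step 1: 140 μL + 15.6 mL = 15740 μL total → factor 15740/140 = 112.43
Step 2: 375 μL brought to 3900 μL → factor 3900/375 = 10.4
Step 3: 320 μL + 2900 μL = 3220 μL total → factor 3220/320 = 10.062
Step 4: 0.6 mL + 1.8 mL = 2.4 mL total → factor 2.4/0.6 = 4
Overall dilution factor = 112.43 × 10.4 × 10.062 × 4 = 47063
Final = 2.50 mg/mL / 47063 = 5.312 × 10^-5 mg/mL = 0.0531 mg/L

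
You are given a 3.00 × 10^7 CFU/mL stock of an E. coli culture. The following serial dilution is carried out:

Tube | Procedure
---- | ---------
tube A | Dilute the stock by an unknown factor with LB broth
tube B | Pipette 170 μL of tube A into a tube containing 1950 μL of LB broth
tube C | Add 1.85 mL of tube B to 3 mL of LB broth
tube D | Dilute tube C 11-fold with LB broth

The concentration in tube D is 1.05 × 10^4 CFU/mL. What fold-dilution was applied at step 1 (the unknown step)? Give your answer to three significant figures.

7.94-fold

Step 1: unknown factor x
Step 2: 170 μL + 1950 μL = 2120 μL total → factor 2120/170 = 12.471
Step 3: 1.85 mL + 3 mL = 4.85 mL total → factor 4.85/1.85 = 2.6216
Step 4: 11-fold → factor 11
Product of known-step factors = 359.62
Overall factor = 3.00 × 10^7 CFU/mL / (1.05 × 10^4 CFU/mL) = 2857.1
x = 2857.1 / 359.62 = 7.94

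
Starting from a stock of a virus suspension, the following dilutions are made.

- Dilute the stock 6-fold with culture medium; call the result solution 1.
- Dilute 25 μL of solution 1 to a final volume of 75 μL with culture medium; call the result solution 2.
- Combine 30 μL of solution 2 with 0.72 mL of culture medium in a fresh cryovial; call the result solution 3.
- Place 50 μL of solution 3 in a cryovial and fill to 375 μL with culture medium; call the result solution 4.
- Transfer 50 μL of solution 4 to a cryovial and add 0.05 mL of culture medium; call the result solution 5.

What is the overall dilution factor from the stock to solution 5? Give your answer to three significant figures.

Step 1: 6-fold → factor 6
Step 2: 25 μL brought to 75 μL → factor 75/25 = 3
Step 3: 30 μL + 0.72 mL = 750 μL total → factor 750/30 = 25
Step 4: 50 μL brought to 375 μL → factor 375/50 = 7.5
Step 5: 50 μL + 0.05 mL = 100 μL total → factor 100/50 = 2
Overall dilution factor = 6 × 3 × 25 × 7.5 × 2 = 6750

6.75 × 10^3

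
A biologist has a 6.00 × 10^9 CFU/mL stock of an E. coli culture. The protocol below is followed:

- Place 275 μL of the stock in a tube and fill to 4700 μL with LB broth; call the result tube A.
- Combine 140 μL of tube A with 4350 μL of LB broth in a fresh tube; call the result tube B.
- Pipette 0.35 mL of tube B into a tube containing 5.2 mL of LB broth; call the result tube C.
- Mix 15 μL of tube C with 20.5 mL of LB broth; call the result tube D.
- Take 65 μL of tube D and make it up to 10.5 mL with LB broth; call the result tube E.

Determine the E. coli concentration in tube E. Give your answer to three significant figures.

Step 1: 275 μL brought to 4700 μL → factor 4700/275 = 17.091
Step 2: 140 μL + 4350 μL = 4490 μL total → factor 4490/140 = 32.071
Step 3: 0.35 mL + 5.2 mL = 5.55 mL total → factor 5.55/0.35 = 15.857
Step 4: 15 μL + 20.5 mL = 20515 μL total → factor 20515/15 = 1367.7
Step 5: 65 μL brought to 10.5 mL → factor 10500/65 = 161.54
Overall dilution factor = 17.091 × 32.071 × 15.857 × 1367.7 × 161.54 = 1.9203 × 10^9
Final = 6.00 × 10^9 CFU/mL / 1.9203 × 10^9 = 3.12 CFU/mL

3.12 CFU/mL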